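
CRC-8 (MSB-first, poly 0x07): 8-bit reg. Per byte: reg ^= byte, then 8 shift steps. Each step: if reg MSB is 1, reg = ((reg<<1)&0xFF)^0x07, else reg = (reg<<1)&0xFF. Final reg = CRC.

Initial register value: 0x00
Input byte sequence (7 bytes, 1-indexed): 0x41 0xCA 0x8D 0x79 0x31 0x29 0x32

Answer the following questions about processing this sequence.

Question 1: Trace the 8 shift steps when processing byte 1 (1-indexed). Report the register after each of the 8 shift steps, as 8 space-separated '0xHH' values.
Register before byte 1: 0x00
After XOR with byte 0x41: 0x41

Answer: 0x82 0x03 0x06 0x0C 0x18 0x30 0x60 0xC0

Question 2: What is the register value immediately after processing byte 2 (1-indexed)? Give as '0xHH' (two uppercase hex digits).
After byte 1 (0x41): reg=0xC0
After byte 2 (0xCA): reg=0x36

Answer: 0x36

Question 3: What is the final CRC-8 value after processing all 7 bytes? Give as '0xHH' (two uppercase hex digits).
After byte 1 (0x41): reg=0xC0
After byte 2 (0xCA): reg=0x36
After byte 3 (0x8D): reg=0x28
After byte 4 (0x79): reg=0xB0
After byte 5 (0x31): reg=0x8E
After byte 6 (0x29): reg=0x7C
After byte 7 (0x32): reg=0xED

Answer: 0xED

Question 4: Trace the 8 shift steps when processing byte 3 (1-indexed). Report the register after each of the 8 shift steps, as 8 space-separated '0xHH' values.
Answer: 0x71 0xE2 0xC3 0x81 0x05 0x0A 0x14 0x28

Derivation:
After byte 1 (0x41): reg=0xC0
After byte 2 (0xCA): reg=0x36
Register before byte 3: 0x36
After XOR with byte 0x8D: 0xBB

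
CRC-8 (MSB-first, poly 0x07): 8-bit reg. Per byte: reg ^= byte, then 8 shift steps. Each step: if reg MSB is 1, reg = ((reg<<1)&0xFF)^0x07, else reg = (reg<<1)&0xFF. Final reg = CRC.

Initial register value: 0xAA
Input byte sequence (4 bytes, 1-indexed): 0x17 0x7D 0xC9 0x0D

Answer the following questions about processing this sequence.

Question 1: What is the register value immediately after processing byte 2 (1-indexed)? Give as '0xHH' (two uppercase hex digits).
After byte 1 (0x17): reg=0x3A
After byte 2 (0x7D): reg=0xD2

Answer: 0xD2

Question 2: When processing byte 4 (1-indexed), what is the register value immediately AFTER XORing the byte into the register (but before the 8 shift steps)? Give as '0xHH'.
Register before byte 4: 0x41
Byte 4: 0x0D
0x41 XOR 0x0D = 0x4C

Answer: 0x4C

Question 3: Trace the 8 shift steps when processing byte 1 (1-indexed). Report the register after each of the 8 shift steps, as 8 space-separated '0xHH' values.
Answer: 0x7D 0xFA 0xF3 0xE1 0xC5 0x8D 0x1D 0x3A

Derivation:
Register before byte 1: 0xAA
After XOR with byte 0x17: 0xBD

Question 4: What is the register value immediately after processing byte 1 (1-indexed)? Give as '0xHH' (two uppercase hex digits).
After byte 1 (0x17): reg=0x3A

Answer: 0x3A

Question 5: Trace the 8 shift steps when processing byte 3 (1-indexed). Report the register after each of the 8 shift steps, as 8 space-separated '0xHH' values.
Answer: 0x36 0x6C 0xD8 0xB7 0x69 0xD2 0xA3 0x41

Derivation:
After byte 1 (0x17): reg=0x3A
After byte 2 (0x7D): reg=0xD2
Register before byte 3: 0xD2
After XOR with byte 0xC9: 0x1B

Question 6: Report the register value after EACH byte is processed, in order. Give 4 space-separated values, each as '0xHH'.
0x3A 0xD2 0x41 0xE3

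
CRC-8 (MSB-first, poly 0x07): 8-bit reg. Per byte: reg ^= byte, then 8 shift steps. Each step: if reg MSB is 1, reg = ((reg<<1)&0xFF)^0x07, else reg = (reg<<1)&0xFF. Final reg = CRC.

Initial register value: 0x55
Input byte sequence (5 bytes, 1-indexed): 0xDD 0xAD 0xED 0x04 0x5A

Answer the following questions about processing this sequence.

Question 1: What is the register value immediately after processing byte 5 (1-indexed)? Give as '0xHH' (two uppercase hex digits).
Answer: 0x05

Derivation:
After byte 1 (0xDD): reg=0xB1
After byte 2 (0xAD): reg=0x54
After byte 3 (0xED): reg=0x26
After byte 4 (0x04): reg=0xEE
After byte 5 (0x5A): reg=0x05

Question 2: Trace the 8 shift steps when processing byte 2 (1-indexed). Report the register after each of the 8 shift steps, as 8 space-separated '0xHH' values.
After byte 1 (0xDD): reg=0xB1
Register before byte 2: 0xB1
After XOR with byte 0xAD: 0x1C

Answer: 0x38 0x70 0xE0 0xC7 0x89 0x15 0x2A 0x54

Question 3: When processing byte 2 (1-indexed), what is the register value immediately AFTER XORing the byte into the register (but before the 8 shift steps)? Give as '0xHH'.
Answer: 0x1C

Derivation:
Register before byte 2: 0xB1
Byte 2: 0xAD
0xB1 XOR 0xAD = 0x1C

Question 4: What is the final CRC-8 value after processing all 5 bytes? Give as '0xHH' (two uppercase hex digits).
After byte 1 (0xDD): reg=0xB1
After byte 2 (0xAD): reg=0x54
After byte 3 (0xED): reg=0x26
After byte 4 (0x04): reg=0xEE
After byte 5 (0x5A): reg=0x05

Answer: 0x05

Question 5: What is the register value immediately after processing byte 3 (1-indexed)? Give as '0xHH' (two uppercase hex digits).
After byte 1 (0xDD): reg=0xB1
After byte 2 (0xAD): reg=0x54
After byte 3 (0xED): reg=0x26

Answer: 0x26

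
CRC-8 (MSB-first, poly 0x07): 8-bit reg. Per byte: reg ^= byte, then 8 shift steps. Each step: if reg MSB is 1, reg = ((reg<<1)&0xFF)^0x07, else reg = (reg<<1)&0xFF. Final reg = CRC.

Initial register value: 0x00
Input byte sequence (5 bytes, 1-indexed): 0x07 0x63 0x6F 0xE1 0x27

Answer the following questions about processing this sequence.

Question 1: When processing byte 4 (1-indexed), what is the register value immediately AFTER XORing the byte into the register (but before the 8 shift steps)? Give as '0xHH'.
Register before byte 4: 0xD6
Byte 4: 0xE1
0xD6 XOR 0xE1 = 0x37

Answer: 0x37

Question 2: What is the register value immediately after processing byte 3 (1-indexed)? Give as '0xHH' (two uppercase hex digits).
Answer: 0xD6

Derivation:
After byte 1 (0x07): reg=0x15
After byte 2 (0x63): reg=0x45
After byte 3 (0x6F): reg=0xD6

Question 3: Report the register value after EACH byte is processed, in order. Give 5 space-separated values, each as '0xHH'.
0x15 0x45 0xD6 0x85 0x67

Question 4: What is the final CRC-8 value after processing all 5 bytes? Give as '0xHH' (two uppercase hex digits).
After byte 1 (0x07): reg=0x15
After byte 2 (0x63): reg=0x45
After byte 3 (0x6F): reg=0xD6
After byte 4 (0xE1): reg=0x85
After byte 5 (0x27): reg=0x67

Answer: 0x67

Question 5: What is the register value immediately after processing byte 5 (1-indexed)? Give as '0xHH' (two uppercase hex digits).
Answer: 0x67

Derivation:
After byte 1 (0x07): reg=0x15
After byte 2 (0x63): reg=0x45
After byte 3 (0x6F): reg=0xD6
After byte 4 (0xE1): reg=0x85
After byte 5 (0x27): reg=0x67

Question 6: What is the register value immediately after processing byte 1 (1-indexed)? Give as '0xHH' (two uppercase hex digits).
Answer: 0x15

Derivation:
After byte 1 (0x07): reg=0x15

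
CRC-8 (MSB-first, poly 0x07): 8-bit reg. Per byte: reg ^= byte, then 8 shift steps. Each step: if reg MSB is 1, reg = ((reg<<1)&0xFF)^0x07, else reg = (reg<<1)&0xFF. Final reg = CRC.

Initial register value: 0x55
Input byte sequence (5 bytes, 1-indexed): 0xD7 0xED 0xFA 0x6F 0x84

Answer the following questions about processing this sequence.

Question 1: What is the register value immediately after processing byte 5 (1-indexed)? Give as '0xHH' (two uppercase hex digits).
Answer: 0x81

Derivation:
After byte 1 (0xD7): reg=0x87
After byte 2 (0xED): reg=0x11
After byte 3 (0xFA): reg=0x9F
After byte 4 (0x6F): reg=0xDE
After byte 5 (0x84): reg=0x81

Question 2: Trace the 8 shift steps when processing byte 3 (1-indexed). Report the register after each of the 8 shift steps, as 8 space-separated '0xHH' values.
After byte 1 (0xD7): reg=0x87
After byte 2 (0xED): reg=0x11
Register before byte 3: 0x11
After XOR with byte 0xFA: 0xEB

Answer: 0xD1 0xA5 0x4D 0x9A 0x33 0x66 0xCC 0x9F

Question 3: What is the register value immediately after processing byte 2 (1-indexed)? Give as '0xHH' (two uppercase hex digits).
After byte 1 (0xD7): reg=0x87
After byte 2 (0xED): reg=0x11

Answer: 0x11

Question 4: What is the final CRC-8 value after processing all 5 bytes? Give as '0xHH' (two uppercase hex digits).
Answer: 0x81

Derivation:
After byte 1 (0xD7): reg=0x87
After byte 2 (0xED): reg=0x11
After byte 3 (0xFA): reg=0x9F
After byte 4 (0x6F): reg=0xDE
After byte 5 (0x84): reg=0x81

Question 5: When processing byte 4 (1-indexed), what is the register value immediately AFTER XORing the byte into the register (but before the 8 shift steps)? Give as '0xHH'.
Register before byte 4: 0x9F
Byte 4: 0x6F
0x9F XOR 0x6F = 0xF0

Answer: 0xF0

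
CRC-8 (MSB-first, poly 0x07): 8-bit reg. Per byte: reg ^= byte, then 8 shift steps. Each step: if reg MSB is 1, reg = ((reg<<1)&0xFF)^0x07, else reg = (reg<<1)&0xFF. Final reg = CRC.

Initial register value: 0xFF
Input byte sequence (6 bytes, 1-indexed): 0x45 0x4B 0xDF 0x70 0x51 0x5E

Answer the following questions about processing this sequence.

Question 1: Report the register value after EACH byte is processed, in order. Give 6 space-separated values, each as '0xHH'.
0x2F 0x3B 0xB2 0x40 0x77 0xDF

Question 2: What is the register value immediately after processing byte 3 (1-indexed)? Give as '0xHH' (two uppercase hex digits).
After byte 1 (0x45): reg=0x2F
After byte 2 (0x4B): reg=0x3B
After byte 3 (0xDF): reg=0xB2

Answer: 0xB2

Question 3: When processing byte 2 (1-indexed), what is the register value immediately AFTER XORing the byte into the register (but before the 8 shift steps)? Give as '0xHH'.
Answer: 0x64

Derivation:
Register before byte 2: 0x2F
Byte 2: 0x4B
0x2F XOR 0x4B = 0x64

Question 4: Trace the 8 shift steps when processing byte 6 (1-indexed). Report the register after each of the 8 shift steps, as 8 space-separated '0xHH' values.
After byte 1 (0x45): reg=0x2F
After byte 2 (0x4B): reg=0x3B
After byte 3 (0xDF): reg=0xB2
After byte 4 (0x70): reg=0x40
After byte 5 (0x51): reg=0x77
Register before byte 6: 0x77
After XOR with byte 0x5E: 0x29

Answer: 0x52 0xA4 0x4F 0x9E 0x3B 0x76 0xEC 0xDF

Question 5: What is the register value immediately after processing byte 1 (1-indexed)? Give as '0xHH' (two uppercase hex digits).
Answer: 0x2F

Derivation:
After byte 1 (0x45): reg=0x2F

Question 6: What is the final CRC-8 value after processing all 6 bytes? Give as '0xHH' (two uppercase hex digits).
Answer: 0xDF

Derivation:
After byte 1 (0x45): reg=0x2F
After byte 2 (0x4B): reg=0x3B
After byte 3 (0xDF): reg=0xB2
After byte 4 (0x70): reg=0x40
After byte 5 (0x51): reg=0x77
After byte 6 (0x5E): reg=0xDF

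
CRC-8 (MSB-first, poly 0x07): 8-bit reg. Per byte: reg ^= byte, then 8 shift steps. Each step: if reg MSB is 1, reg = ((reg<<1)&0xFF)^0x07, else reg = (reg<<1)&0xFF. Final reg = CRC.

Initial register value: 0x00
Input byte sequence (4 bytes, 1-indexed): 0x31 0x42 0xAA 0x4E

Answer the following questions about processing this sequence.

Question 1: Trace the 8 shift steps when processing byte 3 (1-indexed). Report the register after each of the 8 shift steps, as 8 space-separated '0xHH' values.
After byte 1 (0x31): reg=0x97
After byte 2 (0x42): reg=0x25
Register before byte 3: 0x25
After XOR with byte 0xAA: 0x8F

Answer: 0x19 0x32 0x64 0xC8 0x97 0x29 0x52 0xA4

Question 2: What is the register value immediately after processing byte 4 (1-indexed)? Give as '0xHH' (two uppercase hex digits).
After byte 1 (0x31): reg=0x97
After byte 2 (0x42): reg=0x25
After byte 3 (0xAA): reg=0xA4
After byte 4 (0x4E): reg=0x98

Answer: 0x98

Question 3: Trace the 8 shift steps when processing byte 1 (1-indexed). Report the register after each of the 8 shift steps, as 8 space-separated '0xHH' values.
Answer: 0x62 0xC4 0x8F 0x19 0x32 0x64 0xC8 0x97

Derivation:
Register before byte 1: 0x00
After XOR with byte 0x31: 0x31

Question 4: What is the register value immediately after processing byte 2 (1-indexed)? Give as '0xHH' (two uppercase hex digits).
Answer: 0x25

Derivation:
After byte 1 (0x31): reg=0x97
After byte 2 (0x42): reg=0x25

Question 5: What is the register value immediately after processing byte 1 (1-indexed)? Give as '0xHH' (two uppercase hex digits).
Answer: 0x97

Derivation:
After byte 1 (0x31): reg=0x97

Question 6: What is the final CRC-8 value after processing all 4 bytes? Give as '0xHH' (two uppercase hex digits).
Answer: 0x98

Derivation:
After byte 1 (0x31): reg=0x97
After byte 2 (0x42): reg=0x25
After byte 3 (0xAA): reg=0xA4
After byte 4 (0x4E): reg=0x98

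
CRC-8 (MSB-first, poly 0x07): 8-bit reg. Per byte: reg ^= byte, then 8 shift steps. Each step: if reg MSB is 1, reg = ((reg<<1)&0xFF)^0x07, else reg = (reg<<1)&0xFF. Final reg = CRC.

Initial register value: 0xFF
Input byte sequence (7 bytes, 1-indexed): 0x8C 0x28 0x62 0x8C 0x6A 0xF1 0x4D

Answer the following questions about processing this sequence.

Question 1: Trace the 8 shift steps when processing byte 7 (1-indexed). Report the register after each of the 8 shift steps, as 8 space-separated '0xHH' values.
After byte 1 (0x8C): reg=0x5E
After byte 2 (0x28): reg=0x45
After byte 3 (0x62): reg=0xF5
After byte 4 (0x8C): reg=0x68
After byte 5 (0x6A): reg=0x0E
After byte 6 (0xF1): reg=0xF3
Register before byte 7: 0xF3
After XOR with byte 0x4D: 0xBE

Answer: 0x7B 0xF6 0xEB 0xD1 0xA5 0x4D 0x9A 0x33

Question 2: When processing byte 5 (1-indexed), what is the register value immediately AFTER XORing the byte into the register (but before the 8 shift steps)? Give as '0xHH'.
Answer: 0x02

Derivation:
Register before byte 5: 0x68
Byte 5: 0x6A
0x68 XOR 0x6A = 0x02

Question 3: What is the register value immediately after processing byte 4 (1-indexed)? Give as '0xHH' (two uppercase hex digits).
Answer: 0x68

Derivation:
After byte 1 (0x8C): reg=0x5E
After byte 2 (0x28): reg=0x45
After byte 3 (0x62): reg=0xF5
After byte 4 (0x8C): reg=0x68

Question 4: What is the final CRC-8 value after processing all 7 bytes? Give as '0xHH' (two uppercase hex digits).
After byte 1 (0x8C): reg=0x5E
After byte 2 (0x28): reg=0x45
After byte 3 (0x62): reg=0xF5
After byte 4 (0x8C): reg=0x68
After byte 5 (0x6A): reg=0x0E
After byte 6 (0xF1): reg=0xF3
After byte 7 (0x4D): reg=0x33

Answer: 0x33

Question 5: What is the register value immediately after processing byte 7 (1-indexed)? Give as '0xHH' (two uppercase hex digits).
After byte 1 (0x8C): reg=0x5E
After byte 2 (0x28): reg=0x45
After byte 3 (0x62): reg=0xF5
After byte 4 (0x8C): reg=0x68
After byte 5 (0x6A): reg=0x0E
After byte 6 (0xF1): reg=0xF3
After byte 7 (0x4D): reg=0x33

Answer: 0x33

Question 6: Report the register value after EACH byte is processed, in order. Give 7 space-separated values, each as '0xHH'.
0x5E 0x45 0xF5 0x68 0x0E 0xF3 0x33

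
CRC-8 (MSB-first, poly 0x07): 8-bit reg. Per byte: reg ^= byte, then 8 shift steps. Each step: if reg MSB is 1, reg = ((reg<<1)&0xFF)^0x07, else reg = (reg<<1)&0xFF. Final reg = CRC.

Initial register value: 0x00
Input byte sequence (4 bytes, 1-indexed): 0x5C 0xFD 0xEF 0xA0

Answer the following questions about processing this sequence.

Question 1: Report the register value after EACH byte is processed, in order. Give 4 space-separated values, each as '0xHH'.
0x93 0x0D 0xA0 0x00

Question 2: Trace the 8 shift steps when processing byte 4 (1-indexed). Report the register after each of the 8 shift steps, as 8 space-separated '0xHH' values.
Answer: 0x00 0x00 0x00 0x00 0x00 0x00 0x00 0x00

Derivation:
After byte 1 (0x5C): reg=0x93
After byte 2 (0xFD): reg=0x0D
After byte 3 (0xEF): reg=0xA0
Register before byte 4: 0xA0
After XOR with byte 0xA0: 0x00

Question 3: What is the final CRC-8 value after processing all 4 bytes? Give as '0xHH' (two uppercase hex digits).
After byte 1 (0x5C): reg=0x93
After byte 2 (0xFD): reg=0x0D
After byte 3 (0xEF): reg=0xA0
After byte 4 (0xA0): reg=0x00

Answer: 0x00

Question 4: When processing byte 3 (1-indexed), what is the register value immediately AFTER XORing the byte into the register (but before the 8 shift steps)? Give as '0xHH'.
Answer: 0xE2

Derivation:
Register before byte 3: 0x0D
Byte 3: 0xEF
0x0D XOR 0xEF = 0xE2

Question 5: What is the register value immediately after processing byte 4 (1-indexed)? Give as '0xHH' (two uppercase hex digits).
After byte 1 (0x5C): reg=0x93
After byte 2 (0xFD): reg=0x0D
After byte 3 (0xEF): reg=0xA0
After byte 4 (0xA0): reg=0x00

Answer: 0x00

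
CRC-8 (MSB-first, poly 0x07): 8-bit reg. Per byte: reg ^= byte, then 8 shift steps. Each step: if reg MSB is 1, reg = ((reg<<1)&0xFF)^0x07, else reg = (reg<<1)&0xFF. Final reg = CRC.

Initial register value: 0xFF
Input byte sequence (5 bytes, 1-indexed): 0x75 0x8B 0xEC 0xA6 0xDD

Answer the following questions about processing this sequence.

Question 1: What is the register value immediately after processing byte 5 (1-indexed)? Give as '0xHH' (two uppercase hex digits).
After byte 1 (0x75): reg=0xBF
After byte 2 (0x8B): reg=0x8C
After byte 3 (0xEC): reg=0x27
After byte 4 (0xA6): reg=0x8E
After byte 5 (0xDD): reg=0xBE

Answer: 0xBE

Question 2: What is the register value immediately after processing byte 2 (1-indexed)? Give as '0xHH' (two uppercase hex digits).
Answer: 0x8C

Derivation:
After byte 1 (0x75): reg=0xBF
After byte 2 (0x8B): reg=0x8C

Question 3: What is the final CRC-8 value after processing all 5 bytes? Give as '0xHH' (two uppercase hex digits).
Answer: 0xBE

Derivation:
After byte 1 (0x75): reg=0xBF
After byte 2 (0x8B): reg=0x8C
After byte 3 (0xEC): reg=0x27
After byte 4 (0xA6): reg=0x8E
After byte 5 (0xDD): reg=0xBE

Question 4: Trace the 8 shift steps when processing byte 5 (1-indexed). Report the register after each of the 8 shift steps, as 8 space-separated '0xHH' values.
After byte 1 (0x75): reg=0xBF
After byte 2 (0x8B): reg=0x8C
After byte 3 (0xEC): reg=0x27
After byte 4 (0xA6): reg=0x8E
Register before byte 5: 0x8E
After XOR with byte 0xDD: 0x53

Answer: 0xA6 0x4B 0x96 0x2B 0x56 0xAC 0x5F 0xBE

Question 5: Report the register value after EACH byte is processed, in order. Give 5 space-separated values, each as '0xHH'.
0xBF 0x8C 0x27 0x8E 0xBE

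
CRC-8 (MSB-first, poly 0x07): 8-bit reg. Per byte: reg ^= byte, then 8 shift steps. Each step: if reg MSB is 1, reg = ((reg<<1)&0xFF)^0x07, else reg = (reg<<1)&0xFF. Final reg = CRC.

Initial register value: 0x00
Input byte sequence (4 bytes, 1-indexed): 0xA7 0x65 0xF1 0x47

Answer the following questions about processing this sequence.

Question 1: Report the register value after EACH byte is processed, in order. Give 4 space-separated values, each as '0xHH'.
0x7C 0x4F 0x33 0x4B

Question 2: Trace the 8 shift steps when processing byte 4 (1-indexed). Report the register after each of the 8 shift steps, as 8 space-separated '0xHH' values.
After byte 1 (0xA7): reg=0x7C
After byte 2 (0x65): reg=0x4F
After byte 3 (0xF1): reg=0x33
Register before byte 4: 0x33
After XOR with byte 0x47: 0x74

Answer: 0xE8 0xD7 0xA9 0x55 0xAA 0x53 0xA6 0x4B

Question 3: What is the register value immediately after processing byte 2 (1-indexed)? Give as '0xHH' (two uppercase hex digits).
Answer: 0x4F

Derivation:
After byte 1 (0xA7): reg=0x7C
After byte 2 (0x65): reg=0x4F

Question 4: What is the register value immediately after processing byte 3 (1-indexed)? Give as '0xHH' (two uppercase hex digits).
After byte 1 (0xA7): reg=0x7C
After byte 2 (0x65): reg=0x4F
After byte 3 (0xF1): reg=0x33

Answer: 0x33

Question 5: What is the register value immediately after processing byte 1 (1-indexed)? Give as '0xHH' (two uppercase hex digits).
Answer: 0x7C

Derivation:
After byte 1 (0xA7): reg=0x7C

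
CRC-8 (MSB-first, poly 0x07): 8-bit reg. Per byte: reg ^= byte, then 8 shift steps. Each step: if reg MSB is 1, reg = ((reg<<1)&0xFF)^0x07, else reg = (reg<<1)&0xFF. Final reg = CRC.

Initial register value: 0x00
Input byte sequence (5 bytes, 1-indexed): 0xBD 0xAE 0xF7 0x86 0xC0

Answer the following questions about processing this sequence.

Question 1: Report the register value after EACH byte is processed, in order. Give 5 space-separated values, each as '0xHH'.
0x3A 0xE5 0x7E 0xE6 0xF2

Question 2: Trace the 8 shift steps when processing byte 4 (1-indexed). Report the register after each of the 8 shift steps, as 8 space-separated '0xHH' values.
After byte 1 (0xBD): reg=0x3A
After byte 2 (0xAE): reg=0xE5
After byte 3 (0xF7): reg=0x7E
Register before byte 4: 0x7E
After XOR with byte 0x86: 0xF8

Answer: 0xF7 0xE9 0xD5 0xAD 0x5D 0xBA 0x73 0xE6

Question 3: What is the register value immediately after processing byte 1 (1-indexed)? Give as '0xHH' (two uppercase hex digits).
Answer: 0x3A

Derivation:
After byte 1 (0xBD): reg=0x3A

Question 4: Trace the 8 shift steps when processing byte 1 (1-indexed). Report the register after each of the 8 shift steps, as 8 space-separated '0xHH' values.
Register before byte 1: 0x00
After XOR with byte 0xBD: 0xBD

Answer: 0x7D 0xFA 0xF3 0xE1 0xC5 0x8D 0x1D 0x3A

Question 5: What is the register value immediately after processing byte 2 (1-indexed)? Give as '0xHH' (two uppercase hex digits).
After byte 1 (0xBD): reg=0x3A
After byte 2 (0xAE): reg=0xE5

Answer: 0xE5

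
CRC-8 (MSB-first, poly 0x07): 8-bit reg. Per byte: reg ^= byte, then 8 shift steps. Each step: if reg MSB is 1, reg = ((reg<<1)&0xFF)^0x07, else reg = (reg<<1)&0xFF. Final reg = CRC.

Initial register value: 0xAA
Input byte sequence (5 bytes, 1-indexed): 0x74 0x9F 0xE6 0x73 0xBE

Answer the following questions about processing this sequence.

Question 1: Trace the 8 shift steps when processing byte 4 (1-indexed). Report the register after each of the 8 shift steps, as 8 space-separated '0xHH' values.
After byte 1 (0x74): reg=0x14
After byte 2 (0x9F): reg=0xB8
After byte 3 (0xE6): reg=0x9D
Register before byte 4: 0x9D
After XOR with byte 0x73: 0xEE

Answer: 0xDB 0xB1 0x65 0xCA 0x93 0x21 0x42 0x84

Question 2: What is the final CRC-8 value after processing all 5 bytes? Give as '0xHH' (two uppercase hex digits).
Answer: 0xA6

Derivation:
After byte 1 (0x74): reg=0x14
After byte 2 (0x9F): reg=0xB8
After byte 3 (0xE6): reg=0x9D
After byte 4 (0x73): reg=0x84
After byte 5 (0xBE): reg=0xA6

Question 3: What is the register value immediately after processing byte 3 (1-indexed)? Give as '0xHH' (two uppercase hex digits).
Answer: 0x9D

Derivation:
After byte 1 (0x74): reg=0x14
After byte 2 (0x9F): reg=0xB8
After byte 3 (0xE6): reg=0x9D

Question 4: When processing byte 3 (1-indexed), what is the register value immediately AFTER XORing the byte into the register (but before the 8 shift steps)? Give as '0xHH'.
Answer: 0x5E

Derivation:
Register before byte 3: 0xB8
Byte 3: 0xE6
0xB8 XOR 0xE6 = 0x5E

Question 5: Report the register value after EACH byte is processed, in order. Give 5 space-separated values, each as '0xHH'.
0x14 0xB8 0x9D 0x84 0xA6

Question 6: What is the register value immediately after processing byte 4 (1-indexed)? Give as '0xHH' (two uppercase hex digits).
After byte 1 (0x74): reg=0x14
After byte 2 (0x9F): reg=0xB8
After byte 3 (0xE6): reg=0x9D
After byte 4 (0x73): reg=0x84

Answer: 0x84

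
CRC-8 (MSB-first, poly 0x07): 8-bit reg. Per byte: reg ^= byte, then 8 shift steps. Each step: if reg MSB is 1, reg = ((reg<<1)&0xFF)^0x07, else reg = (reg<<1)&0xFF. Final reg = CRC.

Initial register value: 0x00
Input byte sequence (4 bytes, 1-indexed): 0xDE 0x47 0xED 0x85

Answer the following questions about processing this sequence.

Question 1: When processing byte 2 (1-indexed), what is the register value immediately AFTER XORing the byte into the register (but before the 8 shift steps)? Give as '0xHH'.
Register before byte 2: 0x14
Byte 2: 0x47
0x14 XOR 0x47 = 0x53

Answer: 0x53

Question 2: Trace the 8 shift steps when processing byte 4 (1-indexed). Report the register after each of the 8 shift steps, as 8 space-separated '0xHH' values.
Answer: 0x76 0xEC 0xDF 0xB9 0x75 0xEA 0xD3 0xA1

Derivation:
After byte 1 (0xDE): reg=0x14
After byte 2 (0x47): reg=0xBE
After byte 3 (0xED): reg=0xBE
Register before byte 4: 0xBE
After XOR with byte 0x85: 0x3B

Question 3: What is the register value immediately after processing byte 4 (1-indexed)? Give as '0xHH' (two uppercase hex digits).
After byte 1 (0xDE): reg=0x14
After byte 2 (0x47): reg=0xBE
After byte 3 (0xED): reg=0xBE
After byte 4 (0x85): reg=0xA1

Answer: 0xA1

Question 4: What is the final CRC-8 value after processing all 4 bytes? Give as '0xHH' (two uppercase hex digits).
Answer: 0xA1

Derivation:
After byte 1 (0xDE): reg=0x14
After byte 2 (0x47): reg=0xBE
After byte 3 (0xED): reg=0xBE
After byte 4 (0x85): reg=0xA1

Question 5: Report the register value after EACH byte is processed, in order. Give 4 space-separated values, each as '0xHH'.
0x14 0xBE 0xBE 0xA1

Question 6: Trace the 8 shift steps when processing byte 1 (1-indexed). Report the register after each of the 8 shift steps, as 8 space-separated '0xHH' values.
Register before byte 1: 0x00
After XOR with byte 0xDE: 0xDE

Answer: 0xBB 0x71 0xE2 0xC3 0x81 0x05 0x0A 0x14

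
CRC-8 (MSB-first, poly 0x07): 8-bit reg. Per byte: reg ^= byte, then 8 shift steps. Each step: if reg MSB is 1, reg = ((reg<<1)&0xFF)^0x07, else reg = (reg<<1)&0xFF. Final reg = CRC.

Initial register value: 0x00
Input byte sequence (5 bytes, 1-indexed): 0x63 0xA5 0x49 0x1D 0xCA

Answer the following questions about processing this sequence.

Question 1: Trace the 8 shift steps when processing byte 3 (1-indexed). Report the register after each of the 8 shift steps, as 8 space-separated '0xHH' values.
Answer: 0xE5 0xCD 0x9D 0x3D 0x7A 0xF4 0xEF 0xD9

Derivation:
After byte 1 (0x63): reg=0x2E
After byte 2 (0xA5): reg=0xB8
Register before byte 3: 0xB8
After XOR with byte 0x49: 0xF1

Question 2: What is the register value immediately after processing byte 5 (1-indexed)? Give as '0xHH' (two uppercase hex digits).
Answer: 0xC1

Derivation:
After byte 1 (0x63): reg=0x2E
After byte 2 (0xA5): reg=0xB8
After byte 3 (0x49): reg=0xD9
After byte 4 (0x1D): reg=0x52
After byte 5 (0xCA): reg=0xC1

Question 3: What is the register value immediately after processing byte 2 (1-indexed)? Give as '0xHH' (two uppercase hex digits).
Answer: 0xB8

Derivation:
After byte 1 (0x63): reg=0x2E
After byte 2 (0xA5): reg=0xB8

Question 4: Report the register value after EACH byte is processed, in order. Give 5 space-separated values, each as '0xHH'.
0x2E 0xB8 0xD9 0x52 0xC1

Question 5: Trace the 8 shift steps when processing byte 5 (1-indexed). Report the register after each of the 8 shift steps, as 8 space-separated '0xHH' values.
Answer: 0x37 0x6E 0xDC 0xBF 0x79 0xF2 0xE3 0xC1

Derivation:
After byte 1 (0x63): reg=0x2E
After byte 2 (0xA5): reg=0xB8
After byte 3 (0x49): reg=0xD9
After byte 4 (0x1D): reg=0x52
Register before byte 5: 0x52
After XOR with byte 0xCA: 0x98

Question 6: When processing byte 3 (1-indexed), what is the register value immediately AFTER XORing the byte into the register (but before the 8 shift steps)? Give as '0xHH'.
Answer: 0xF1

Derivation:
Register before byte 3: 0xB8
Byte 3: 0x49
0xB8 XOR 0x49 = 0xF1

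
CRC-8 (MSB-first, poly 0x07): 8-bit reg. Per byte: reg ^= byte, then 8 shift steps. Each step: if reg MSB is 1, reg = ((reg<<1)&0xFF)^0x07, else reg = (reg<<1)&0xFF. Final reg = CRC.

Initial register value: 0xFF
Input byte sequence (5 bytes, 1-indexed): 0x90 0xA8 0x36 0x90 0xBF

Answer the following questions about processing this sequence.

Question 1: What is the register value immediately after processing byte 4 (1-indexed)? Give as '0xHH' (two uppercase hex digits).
After byte 1 (0x90): reg=0x0A
After byte 2 (0xA8): reg=0x67
After byte 3 (0x36): reg=0xB0
After byte 4 (0x90): reg=0xE0

Answer: 0xE0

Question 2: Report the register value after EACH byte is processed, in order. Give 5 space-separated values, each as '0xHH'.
0x0A 0x67 0xB0 0xE0 0x9A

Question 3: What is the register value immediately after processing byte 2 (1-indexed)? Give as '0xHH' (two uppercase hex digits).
Answer: 0x67

Derivation:
After byte 1 (0x90): reg=0x0A
After byte 2 (0xA8): reg=0x67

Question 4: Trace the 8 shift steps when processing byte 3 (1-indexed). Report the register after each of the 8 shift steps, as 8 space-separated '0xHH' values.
After byte 1 (0x90): reg=0x0A
After byte 2 (0xA8): reg=0x67
Register before byte 3: 0x67
After XOR with byte 0x36: 0x51

Answer: 0xA2 0x43 0x86 0x0B 0x16 0x2C 0x58 0xB0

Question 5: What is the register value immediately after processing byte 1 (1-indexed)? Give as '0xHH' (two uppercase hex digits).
After byte 1 (0x90): reg=0x0A

Answer: 0x0A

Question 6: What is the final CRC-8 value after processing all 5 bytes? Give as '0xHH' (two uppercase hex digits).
After byte 1 (0x90): reg=0x0A
After byte 2 (0xA8): reg=0x67
After byte 3 (0x36): reg=0xB0
After byte 4 (0x90): reg=0xE0
After byte 5 (0xBF): reg=0x9A

Answer: 0x9A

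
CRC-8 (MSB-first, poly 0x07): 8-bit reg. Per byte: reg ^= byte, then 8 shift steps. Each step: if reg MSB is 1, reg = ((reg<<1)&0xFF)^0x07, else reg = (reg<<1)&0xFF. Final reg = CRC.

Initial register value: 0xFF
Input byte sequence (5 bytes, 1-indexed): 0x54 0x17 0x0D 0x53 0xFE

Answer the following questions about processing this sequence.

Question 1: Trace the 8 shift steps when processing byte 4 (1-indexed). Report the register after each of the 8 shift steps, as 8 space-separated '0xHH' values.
After byte 1 (0x54): reg=0x58
After byte 2 (0x17): reg=0xEA
After byte 3 (0x0D): reg=0xBB
Register before byte 4: 0xBB
After XOR with byte 0x53: 0xE8

Answer: 0xD7 0xA9 0x55 0xAA 0x53 0xA6 0x4B 0x96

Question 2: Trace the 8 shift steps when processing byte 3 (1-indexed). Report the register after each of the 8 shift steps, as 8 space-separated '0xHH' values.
Answer: 0xC9 0x95 0x2D 0x5A 0xB4 0x6F 0xDE 0xBB

Derivation:
After byte 1 (0x54): reg=0x58
After byte 2 (0x17): reg=0xEA
Register before byte 3: 0xEA
After XOR with byte 0x0D: 0xE7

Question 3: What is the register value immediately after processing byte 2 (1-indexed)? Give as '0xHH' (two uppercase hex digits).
After byte 1 (0x54): reg=0x58
After byte 2 (0x17): reg=0xEA

Answer: 0xEA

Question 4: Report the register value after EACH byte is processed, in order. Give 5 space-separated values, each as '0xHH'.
0x58 0xEA 0xBB 0x96 0x1F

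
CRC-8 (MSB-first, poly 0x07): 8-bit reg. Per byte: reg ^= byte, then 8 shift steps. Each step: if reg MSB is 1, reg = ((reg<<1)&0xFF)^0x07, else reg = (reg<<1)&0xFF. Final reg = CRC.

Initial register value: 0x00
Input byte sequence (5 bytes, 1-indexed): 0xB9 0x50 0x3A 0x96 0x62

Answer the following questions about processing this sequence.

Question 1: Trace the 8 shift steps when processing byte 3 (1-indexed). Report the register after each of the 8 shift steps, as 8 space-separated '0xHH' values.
Answer: 0xFE 0xFB 0xF1 0xE5 0xCD 0x9D 0x3D 0x7A

Derivation:
After byte 1 (0xB9): reg=0x26
After byte 2 (0x50): reg=0x45
Register before byte 3: 0x45
After XOR with byte 0x3A: 0x7F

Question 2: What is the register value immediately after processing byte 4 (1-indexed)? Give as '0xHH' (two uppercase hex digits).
After byte 1 (0xB9): reg=0x26
After byte 2 (0x50): reg=0x45
After byte 3 (0x3A): reg=0x7A
After byte 4 (0x96): reg=0x8A

Answer: 0x8A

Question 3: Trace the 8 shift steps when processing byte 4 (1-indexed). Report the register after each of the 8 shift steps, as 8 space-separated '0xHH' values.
After byte 1 (0xB9): reg=0x26
After byte 2 (0x50): reg=0x45
After byte 3 (0x3A): reg=0x7A
Register before byte 4: 0x7A
After XOR with byte 0x96: 0xEC

Answer: 0xDF 0xB9 0x75 0xEA 0xD3 0xA1 0x45 0x8A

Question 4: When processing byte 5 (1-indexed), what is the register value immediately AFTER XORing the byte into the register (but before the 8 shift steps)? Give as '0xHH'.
Register before byte 5: 0x8A
Byte 5: 0x62
0x8A XOR 0x62 = 0xE8

Answer: 0xE8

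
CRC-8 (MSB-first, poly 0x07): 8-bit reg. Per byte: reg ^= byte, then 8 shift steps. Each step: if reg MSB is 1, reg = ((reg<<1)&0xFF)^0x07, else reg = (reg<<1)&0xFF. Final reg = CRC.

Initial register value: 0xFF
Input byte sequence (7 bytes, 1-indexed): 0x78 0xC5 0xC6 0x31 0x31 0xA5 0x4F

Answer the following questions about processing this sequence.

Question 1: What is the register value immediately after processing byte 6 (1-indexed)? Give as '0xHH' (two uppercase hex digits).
Answer: 0x4B

Derivation:
After byte 1 (0x78): reg=0x9C
After byte 2 (0xC5): reg=0x88
After byte 3 (0xC6): reg=0xED
After byte 4 (0x31): reg=0x1A
After byte 5 (0x31): reg=0xD1
After byte 6 (0xA5): reg=0x4B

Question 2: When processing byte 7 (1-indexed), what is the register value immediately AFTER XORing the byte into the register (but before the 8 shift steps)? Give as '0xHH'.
Answer: 0x04

Derivation:
Register before byte 7: 0x4B
Byte 7: 0x4F
0x4B XOR 0x4F = 0x04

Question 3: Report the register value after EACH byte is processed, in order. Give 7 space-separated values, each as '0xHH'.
0x9C 0x88 0xED 0x1A 0xD1 0x4B 0x1C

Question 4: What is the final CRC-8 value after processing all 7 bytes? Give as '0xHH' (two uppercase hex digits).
Answer: 0x1C

Derivation:
After byte 1 (0x78): reg=0x9C
After byte 2 (0xC5): reg=0x88
After byte 3 (0xC6): reg=0xED
After byte 4 (0x31): reg=0x1A
After byte 5 (0x31): reg=0xD1
After byte 6 (0xA5): reg=0x4B
After byte 7 (0x4F): reg=0x1C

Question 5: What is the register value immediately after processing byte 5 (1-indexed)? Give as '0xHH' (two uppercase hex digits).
After byte 1 (0x78): reg=0x9C
After byte 2 (0xC5): reg=0x88
After byte 3 (0xC6): reg=0xED
After byte 4 (0x31): reg=0x1A
After byte 5 (0x31): reg=0xD1

Answer: 0xD1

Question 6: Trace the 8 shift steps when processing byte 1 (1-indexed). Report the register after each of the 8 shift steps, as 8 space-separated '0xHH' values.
Register before byte 1: 0xFF
After XOR with byte 0x78: 0x87

Answer: 0x09 0x12 0x24 0x48 0x90 0x27 0x4E 0x9C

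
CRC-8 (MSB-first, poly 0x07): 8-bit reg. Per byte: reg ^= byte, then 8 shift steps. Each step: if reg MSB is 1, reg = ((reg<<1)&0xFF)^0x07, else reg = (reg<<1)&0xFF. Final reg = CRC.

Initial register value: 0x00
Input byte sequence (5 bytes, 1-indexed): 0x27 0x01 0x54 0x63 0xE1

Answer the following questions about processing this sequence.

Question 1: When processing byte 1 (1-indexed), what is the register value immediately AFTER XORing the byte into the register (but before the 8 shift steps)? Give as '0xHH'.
Register before byte 1: 0x00
Byte 1: 0x27
0x00 XOR 0x27 = 0x27

Answer: 0x27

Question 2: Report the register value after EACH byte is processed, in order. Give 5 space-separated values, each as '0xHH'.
0xF5 0xC2 0xEB 0xB1 0xB7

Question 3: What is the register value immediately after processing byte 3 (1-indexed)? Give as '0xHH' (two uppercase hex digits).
Answer: 0xEB

Derivation:
After byte 1 (0x27): reg=0xF5
After byte 2 (0x01): reg=0xC2
After byte 3 (0x54): reg=0xEB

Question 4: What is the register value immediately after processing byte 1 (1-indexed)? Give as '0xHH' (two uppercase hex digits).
Answer: 0xF5

Derivation:
After byte 1 (0x27): reg=0xF5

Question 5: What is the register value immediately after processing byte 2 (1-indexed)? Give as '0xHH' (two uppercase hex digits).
After byte 1 (0x27): reg=0xF5
After byte 2 (0x01): reg=0xC2

Answer: 0xC2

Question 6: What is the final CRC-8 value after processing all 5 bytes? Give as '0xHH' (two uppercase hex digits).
Answer: 0xB7

Derivation:
After byte 1 (0x27): reg=0xF5
After byte 2 (0x01): reg=0xC2
After byte 3 (0x54): reg=0xEB
After byte 4 (0x63): reg=0xB1
After byte 5 (0xE1): reg=0xB7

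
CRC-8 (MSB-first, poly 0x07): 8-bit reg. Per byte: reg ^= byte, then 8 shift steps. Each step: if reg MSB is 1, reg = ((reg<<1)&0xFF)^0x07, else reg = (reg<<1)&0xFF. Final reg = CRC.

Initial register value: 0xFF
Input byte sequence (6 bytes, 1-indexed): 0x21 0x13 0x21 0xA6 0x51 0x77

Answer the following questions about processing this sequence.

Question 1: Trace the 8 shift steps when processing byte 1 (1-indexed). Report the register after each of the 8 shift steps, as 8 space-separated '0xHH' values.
Register before byte 1: 0xFF
After XOR with byte 0x21: 0xDE

Answer: 0xBB 0x71 0xE2 0xC3 0x81 0x05 0x0A 0x14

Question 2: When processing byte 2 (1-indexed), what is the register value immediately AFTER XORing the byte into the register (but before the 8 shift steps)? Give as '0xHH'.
Answer: 0x07

Derivation:
Register before byte 2: 0x14
Byte 2: 0x13
0x14 XOR 0x13 = 0x07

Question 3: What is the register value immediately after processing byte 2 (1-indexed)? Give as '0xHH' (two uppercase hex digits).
After byte 1 (0x21): reg=0x14
After byte 2 (0x13): reg=0x15

Answer: 0x15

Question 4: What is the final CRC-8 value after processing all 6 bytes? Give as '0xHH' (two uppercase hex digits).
After byte 1 (0x21): reg=0x14
After byte 2 (0x13): reg=0x15
After byte 3 (0x21): reg=0x8C
After byte 4 (0xA6): reg=0xD6
After byte 5 (0x51): reg=0x9C
After byte 6 (0x77): reg=0x9F

Answer: 0x9F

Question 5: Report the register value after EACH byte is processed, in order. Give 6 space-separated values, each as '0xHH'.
0x14 0x15 0x8C 0xD6 0x9C 0x9F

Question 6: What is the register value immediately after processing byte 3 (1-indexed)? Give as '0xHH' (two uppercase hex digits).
Answer: 0x8C

Derivation:
After byte 1 (0x21): reg=0x14
After byte 2 (0x13): reg=0x15
After byte 3 (0x21): reg=0x8C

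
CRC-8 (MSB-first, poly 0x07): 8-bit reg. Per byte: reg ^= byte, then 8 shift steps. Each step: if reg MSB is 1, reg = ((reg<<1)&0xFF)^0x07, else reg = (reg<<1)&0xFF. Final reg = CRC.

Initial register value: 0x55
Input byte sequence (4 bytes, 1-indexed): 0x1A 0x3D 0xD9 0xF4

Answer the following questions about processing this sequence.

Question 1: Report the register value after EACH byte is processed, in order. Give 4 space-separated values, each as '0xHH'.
0xEA 0x2B 0xD0 0xFC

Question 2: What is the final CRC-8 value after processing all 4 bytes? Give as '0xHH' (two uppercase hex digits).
Answer: 0xFC

Derivation:
After byte 1 (0x1A): reg=0xEA
After byte 2 (0x3D): reg=0x2B
After byte 3 (0xD9): reg=0xD0
After byte 4 (0xF4): reg=0xFC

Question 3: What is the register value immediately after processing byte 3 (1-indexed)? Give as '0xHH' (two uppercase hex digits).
Answer: 0xD0

Derivation:
After byte 1 (0x1A): reg=0xEA
After byte 2 (0x3D): reg=0x2B
After byte 3 (0xD9): reg=0xD0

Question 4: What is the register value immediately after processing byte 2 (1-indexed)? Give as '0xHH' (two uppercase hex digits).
After byte 1 (0x1A): reg=0xEA
After byte 2 (0x3D): reg=0x2B

Answer: 0x2B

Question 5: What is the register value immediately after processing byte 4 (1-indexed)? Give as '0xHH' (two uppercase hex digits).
Answer: 0xFC

Derivation:
After byte 1 (0x1A): reg=0xEA
After byte 2 (0x3D): reg=0x2B
After byte 3 (0xD9): reg=0xD0
After byte 4 (0xF4): reg=0xFC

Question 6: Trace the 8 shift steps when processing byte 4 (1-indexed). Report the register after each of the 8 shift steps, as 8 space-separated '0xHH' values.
Answer: 0x48 0x90 0x27 0x4E 0x9C 0x3F 0x7E 0xFC

Derivation:
After byte 1 (0x1A): reg=0xEA
After byte 2 (0x3D): reg=0x2B
After byte 3 (0xD9): reg=0xD0
Register before byte 4: 0xD0
After XOR with byte 0xF4: 0x24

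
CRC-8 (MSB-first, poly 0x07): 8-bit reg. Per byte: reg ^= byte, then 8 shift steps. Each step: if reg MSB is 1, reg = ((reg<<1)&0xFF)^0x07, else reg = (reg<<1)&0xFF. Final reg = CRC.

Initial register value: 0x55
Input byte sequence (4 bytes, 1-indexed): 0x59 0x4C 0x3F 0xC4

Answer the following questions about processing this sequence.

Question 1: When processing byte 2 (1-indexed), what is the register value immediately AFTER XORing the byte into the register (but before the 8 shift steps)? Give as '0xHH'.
Answer: 0x68

Derivation:
Register before byte 2: 0x24
Byte 2: 0x4C
0x24 XOR 0x4C = 0x68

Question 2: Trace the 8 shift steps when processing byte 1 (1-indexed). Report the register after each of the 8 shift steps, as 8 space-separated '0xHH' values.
Answer: 0x18 0x30 0x60 0xC0 0x87 0x09 0x12 0x24

Derivation:
Register before byte 1: 0x55
After XOR with byte 0x59: 0x0C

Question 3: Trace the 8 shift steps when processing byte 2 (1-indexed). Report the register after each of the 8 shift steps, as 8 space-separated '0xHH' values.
After byte 1 (0x59): reg=0x24
Register before byte 2: 0x24
After XOR with byte 0x4C: 0x68

Answer: 0xD0 0xA7 0x49 0x92 0x23 0x46 0x8C 0x1F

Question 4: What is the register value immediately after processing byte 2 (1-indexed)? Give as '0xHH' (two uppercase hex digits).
After byte 1 (0x59): reg=0x24
After byte 2 (0x4C): reg=0x1F

Answer: 0x1F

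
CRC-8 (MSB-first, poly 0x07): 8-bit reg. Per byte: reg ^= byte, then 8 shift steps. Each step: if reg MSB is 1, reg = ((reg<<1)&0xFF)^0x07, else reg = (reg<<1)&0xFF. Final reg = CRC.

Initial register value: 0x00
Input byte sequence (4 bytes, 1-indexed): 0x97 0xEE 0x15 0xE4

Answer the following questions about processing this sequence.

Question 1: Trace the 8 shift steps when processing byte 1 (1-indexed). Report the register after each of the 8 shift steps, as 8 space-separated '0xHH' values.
Register before byte 1: 0x00
After XOR with byte 0x97: 0x97

Answer: 0x29 0x52 0xA4 0x4F 0x9E 0x3B 0x76 0xEC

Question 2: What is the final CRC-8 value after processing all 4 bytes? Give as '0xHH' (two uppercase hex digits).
Answer: 0x72

Derivation:
After byte 1 (0x97): reg=0xEC
After byte 2 (0xEE): reg=0x0E
After byte 3 (0x15): reg=0x41
After byte 4 (0xE4): reg=0x72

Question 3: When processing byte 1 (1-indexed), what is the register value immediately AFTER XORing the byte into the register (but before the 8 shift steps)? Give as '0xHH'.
Answer: 0x97

Derivation:
Register before byte 1: 0x00
Byte 1: 0x97
0x00 XOR 0x97 = 0x97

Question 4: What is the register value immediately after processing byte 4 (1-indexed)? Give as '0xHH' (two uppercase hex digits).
Answer: 0x72

Derivation:
After byte 1 (0x97): reg=0xEC
After byte 2 (0xEE): reg=0x0E
After byte 3 (0x15): reg=0x41
After byte 4 (0xE4): reg=0x72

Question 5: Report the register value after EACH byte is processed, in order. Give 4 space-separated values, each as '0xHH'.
0xEC 0x0E 0x41 0x72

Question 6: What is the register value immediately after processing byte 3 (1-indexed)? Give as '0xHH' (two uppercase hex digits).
Answer: 0x41

Derivation:
After byte 1 (0x97): reg=0xEC
After byte 2 (0xEE): reg=0x0E
After byte 3 (0x15): reg=0x41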